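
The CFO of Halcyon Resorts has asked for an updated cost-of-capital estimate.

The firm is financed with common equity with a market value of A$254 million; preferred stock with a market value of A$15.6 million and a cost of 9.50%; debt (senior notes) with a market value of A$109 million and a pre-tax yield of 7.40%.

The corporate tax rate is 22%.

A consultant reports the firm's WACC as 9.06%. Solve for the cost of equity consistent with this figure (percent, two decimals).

Total capital V = 254 + 15.6 + 109 = 378.6.
Equity weight = 254/378.6 = 0.6709.
Preferred weight = 15.6/378.6 = 0.0412.
Senior notes weight = 109/378.6 = 0.2879.
Debt contribution = 0.2879 × 7.4% × (1 − 22%) = 1.6618%.
Preferred contribution = 0.0412 × 9.5% = 0.3914%.
Required equity contribution = 9.06% − 2.0532% = 7.0068%.
Re = 7.0068% / 0.6709 = 10.4440%.

10.44%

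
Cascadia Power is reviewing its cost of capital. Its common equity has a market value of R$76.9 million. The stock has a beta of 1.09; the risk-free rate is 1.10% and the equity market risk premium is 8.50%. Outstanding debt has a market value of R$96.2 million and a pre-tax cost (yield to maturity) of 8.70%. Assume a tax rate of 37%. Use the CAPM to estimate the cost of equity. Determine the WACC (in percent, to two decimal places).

7.65%

Cost of equity via CAPM: Re = 1.1% + 1.09 × 8.5% = 10.3650%.
Total capital V = 76.9 + 96.2 = 173.1.
Equity: weight = 76.9/173.1 = 0.4443; cost = 10.365%.
Debt: weight = 96.2/173.1 = 0.5557; after-tax cost = 8.7% × (1 − 37%) = 5.4810%.
WACC = 0.4443 × 10.3650% + 0.5557 × 5.4810% = 7.6507%.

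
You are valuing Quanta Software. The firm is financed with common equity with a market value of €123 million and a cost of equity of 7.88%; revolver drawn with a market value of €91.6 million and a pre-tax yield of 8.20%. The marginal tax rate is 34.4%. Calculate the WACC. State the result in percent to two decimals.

6.81%

Total capital V = 123 + 91.6 = 214.6.
Equity: weight = 123/214.6 = 0.5732; cost = 7.88%.
Revolver drawn: weight = 91.6/214.6 = 0.4268; after-tax cost = 8.2% × (1 − 34.4%) = 5.3792%.
WACC = 0.5732 × 7.8800% + 0.4268 × 5.3792% = 6.8126%.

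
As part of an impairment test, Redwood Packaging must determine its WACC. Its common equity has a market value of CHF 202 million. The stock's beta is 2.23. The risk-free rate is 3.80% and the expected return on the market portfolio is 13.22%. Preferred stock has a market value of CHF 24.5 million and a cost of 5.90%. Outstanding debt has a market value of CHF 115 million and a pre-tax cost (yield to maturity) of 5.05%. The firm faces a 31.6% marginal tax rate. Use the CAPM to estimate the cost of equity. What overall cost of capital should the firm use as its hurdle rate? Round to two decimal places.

Market risk premium = 13.22% − 3.8% = 9.42%.
Cost of equity via CAPM: Re = 3.8% + 2.23 × 9.42% = 24.8066%.
Total capital V = 202 + 24.5 + 115 = 341.5.
Equity: weight = 202/341.5 = 0.5915; cost = 24.8066%.
Preferred: weight = 24.5/341.5 = 0.0717; cost = 5.9%.
Debt: weight = 115/341.5 = 0.3367; after-tax cost = 5.05% × (1 − 31.6%) = 3.4542%.
WACC = 0.5915 × 24.8066% + 0.0717 × 5.9000% + 0.3367 × 3.4542% = 16.2598%.

16.26%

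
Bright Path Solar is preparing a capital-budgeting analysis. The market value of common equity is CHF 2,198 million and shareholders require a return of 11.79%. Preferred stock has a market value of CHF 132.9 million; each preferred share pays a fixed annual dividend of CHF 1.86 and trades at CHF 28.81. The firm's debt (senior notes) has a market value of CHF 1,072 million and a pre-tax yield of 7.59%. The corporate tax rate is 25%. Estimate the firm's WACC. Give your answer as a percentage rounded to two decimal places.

9.66%

Cost of preferred: Rp = 1.86 / 28.81 = 6.4561%.
Total capital V = 2198 + 132.9 + 1072 = 3402.9.
Equity: weight = 2198/3402.9 = 0.6459; cost = 11.79%.
Preferred: weight = 132.9/3402.9 = 0.0391; cost = 6.4561%.
Senior notes: weight = 1072/3402.9 = 0.3150; after-tax cost = 7.59% × (1 − 25%) = 5.6925%.
WACC = 0.6459 × 11.7900% + 0.0391 × 6.4561% + 0.3150 × 5.6925% = 9.6608%.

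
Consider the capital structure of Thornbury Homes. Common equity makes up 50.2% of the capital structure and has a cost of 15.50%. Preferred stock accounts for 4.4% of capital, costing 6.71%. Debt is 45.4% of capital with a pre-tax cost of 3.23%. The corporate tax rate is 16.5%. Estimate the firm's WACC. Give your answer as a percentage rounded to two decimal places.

After-tax cost of debt = 3.23% × (1 − 16.5%) = 2.6970%.
WACC = 0.502 × 15.5000% + 0.044 × 6.7100% + 0.454 × 2.6970% = 9.3007%.

9.30%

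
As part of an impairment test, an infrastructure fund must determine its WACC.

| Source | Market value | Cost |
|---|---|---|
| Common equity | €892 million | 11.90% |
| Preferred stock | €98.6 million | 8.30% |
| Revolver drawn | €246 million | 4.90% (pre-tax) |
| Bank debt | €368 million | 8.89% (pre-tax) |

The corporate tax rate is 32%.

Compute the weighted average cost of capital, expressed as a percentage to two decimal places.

9.02%

Total capital V = 892 + 98.6 + 246 + 368 = 1604.6.
Equity: weight = 892/1604.6 = 0.5559; cost = 11.9%.
Preferred: weight = 98.6/1604.6 = 0.0614; cost = 8.3%.
Revolver drawn: weight = 246/1604.6 = 0.1533; after-tax cost = 4.9% × (1 − 32%) = 3.3320%.
Bank debt: weight = 368/1604.6 = 0.2293; after-tax cost = 8.89% × (1 − 32%) = 6.0452%.
WACC = 0.5559 × 11.9000% + 0.0614 × 8.3000% + 0.1533 × 3.3320% + 0.2293 × 6.0452% = 9.0225%.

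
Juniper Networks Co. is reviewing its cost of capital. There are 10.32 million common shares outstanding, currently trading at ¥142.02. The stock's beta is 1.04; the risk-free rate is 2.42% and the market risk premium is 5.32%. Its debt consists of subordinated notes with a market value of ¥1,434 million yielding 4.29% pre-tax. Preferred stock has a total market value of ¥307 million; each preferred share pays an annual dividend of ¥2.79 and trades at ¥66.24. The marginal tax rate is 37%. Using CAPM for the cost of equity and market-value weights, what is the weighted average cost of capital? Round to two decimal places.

Cost of equity via CAPM: Re = 2.42% + 1.04 × 5.32% = 7.9528%.
Cost of preferred: Rp = 2.79 / 66.24 = 4.2120%.
Market value of equity E = 142.02 × 10.32m = 1465.6464m.
Total capital V = 1465.6464 + 307 + 1434 = 3206.6464.
Equity: weight = 1465.6464/3206.6464 = 0.4571; cost = 7.9528%.
Preferred: weight = 307/3206.6464 = 0.0957; cost = 4.212%.
Subordinated notes: weight = 1434/3206.6464 = 0.4472; after-tax cost = 4.29% × (1 − 37%) = 2.7027%.
WACC = 0.4571 × 7.9528% + 0.0957 × 4.2120% + 0.4472 × 2.7027% = 5.2468%.

5.25%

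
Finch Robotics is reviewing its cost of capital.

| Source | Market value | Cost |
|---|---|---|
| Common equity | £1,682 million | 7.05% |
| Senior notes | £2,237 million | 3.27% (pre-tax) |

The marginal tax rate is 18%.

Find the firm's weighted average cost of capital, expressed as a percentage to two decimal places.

4.56%

Total capital V = 1682 + 2237 = 3919.
Equity: weight = 1682/3919 = 0.4292; cost = 7.05%.
Senior notes: weight = 2237/3919 = 0.5708; after-tax cost = 3.27% × (1 − 18%) = 2.6814%.
WACC = 0.4292 × 7.0500% + 0.5708 × 2.6814% = 4.5564%.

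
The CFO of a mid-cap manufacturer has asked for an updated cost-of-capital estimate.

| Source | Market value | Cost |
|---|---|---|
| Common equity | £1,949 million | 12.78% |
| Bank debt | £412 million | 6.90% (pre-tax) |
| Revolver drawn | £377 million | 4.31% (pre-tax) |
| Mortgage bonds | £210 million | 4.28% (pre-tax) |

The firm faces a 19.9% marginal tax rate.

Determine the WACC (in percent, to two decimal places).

Total capital V = 1949 + 412 + 377 + 210 = 2948.
Equity: weight = 1949/2948 = 0.6611; cost = 12.78%.
Bank debt: weight = 412/2948 = 0.1398; after-tax cost = 6.9% × (1 − 19.9%) = 5.5269%.
Revolver drawn: weight = 377/2948 = 0.1279; after-tax cost = 4.31% × (1 − 19.9%) = 3.4523%.
Mortgage bonds: weight = 210/2948 = 0.0712; after-tax cost = 4.28% × (1 − 19.9%) = 3.4283%.
WACC = 0.6611 × 12.7800% + 0.1398 × 5.5269% + 0.1279 × 3.4523% + 0.0712 × 3.4283% = 9.9073%.

9.91%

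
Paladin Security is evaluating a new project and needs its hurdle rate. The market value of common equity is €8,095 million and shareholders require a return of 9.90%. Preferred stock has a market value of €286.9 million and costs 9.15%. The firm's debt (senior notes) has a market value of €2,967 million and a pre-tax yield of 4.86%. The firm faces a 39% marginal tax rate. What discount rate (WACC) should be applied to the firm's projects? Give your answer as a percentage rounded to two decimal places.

Total capital V = 8095 + 286.9 + 2967 = 11348.9.
Equity: weight = 8095/11348.9 = 0.7133; cost = 9.9%.
Preferred: weight = 286.9/11348.9 = 0.0253; cost = 9.15%.
Senior notes: weight = 2967/11348.9 = 0.2614; after-tax cost = 4.86% × (1 − 39%) = 2.9646%.
WACC = 0.7133 × 9.9000% + 0.0253 × 9.1500% + 0.2614 × 2.9646% = 8.0679%.

8.07%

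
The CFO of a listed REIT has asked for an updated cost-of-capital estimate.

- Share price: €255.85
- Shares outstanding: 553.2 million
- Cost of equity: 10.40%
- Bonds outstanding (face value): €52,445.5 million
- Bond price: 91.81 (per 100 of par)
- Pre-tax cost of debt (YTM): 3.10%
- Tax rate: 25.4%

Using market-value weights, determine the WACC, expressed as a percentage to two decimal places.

Market value of equity E = 255.85 × 553.2m = 141536.22m. Market value of debt D = 52445.5m × 91.81/100 = 48150.21355m.
Total capital V = 141536.22 + 48150.21355 = 189686.43355.
Equity: weight = 141536.22/189686.43355 = 0.7462; cost = 10.4%.
Bonds outstanding: weight = 48150.21355/189686.43355 = 0.2538; after-tax cost = 3.1% × (1 − 25.4%) = 2.3126%.
WACC = 0.7462 × 10.4000% + 0.2538 × 2.3126% = 8.3471%.

8.35%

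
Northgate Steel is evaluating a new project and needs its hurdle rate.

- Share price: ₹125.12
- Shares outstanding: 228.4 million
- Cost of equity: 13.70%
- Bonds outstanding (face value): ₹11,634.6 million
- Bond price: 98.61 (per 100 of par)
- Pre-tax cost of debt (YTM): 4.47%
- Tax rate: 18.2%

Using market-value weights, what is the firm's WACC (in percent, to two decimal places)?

10.82%

Market value of equity E = 125.12 × 228.4m = 28577.408m. Market value of debt D = 11634.6m × 98.61/100 = 11472.87906m.
Total capital V = 28577.408 + 11472.87906 = 40050.28706.
Equity: weight = 28577.408/40050.28706 = 0.7135; cost = 13.7%.
Bonds outstanding: weight = 11472.87906/40050.28706 = 0.2865; after-tax cost = 4.47% × (1 − 18.2%) = 3.6565%.
WACC = 0.7135 × 13.7000% + 0.2865 × 3.6565% = 10.8229%.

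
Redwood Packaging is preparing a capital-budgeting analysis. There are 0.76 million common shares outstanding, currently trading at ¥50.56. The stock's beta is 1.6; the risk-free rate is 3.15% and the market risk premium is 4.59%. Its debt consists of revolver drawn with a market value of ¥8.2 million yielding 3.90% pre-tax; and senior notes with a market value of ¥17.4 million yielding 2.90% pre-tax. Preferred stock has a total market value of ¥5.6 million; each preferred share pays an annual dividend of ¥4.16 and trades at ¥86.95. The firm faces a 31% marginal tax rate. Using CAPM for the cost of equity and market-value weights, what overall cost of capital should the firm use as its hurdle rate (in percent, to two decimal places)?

Cost of equity via CAPM: Re = 3.15% + 1.6 × 4.59% = 10.4940%.
Cost of preferred: Rp = 4.16 / 86.95 = 4.7844%.
Market value of equity E = 50.56 × 0.76m = 38.4256m.
Total capital V = 38.4256 + 5.6 + 8.2 + 17.4 = 69.6256.
Equity: weight = 38.4256/69.6256 = 0.5519; cost = 10.494%.
Preferred: weight = 5.6/69.6256 = 0.0804; cost = 4.7844%.
Revolver drawn: weight = 8.2/69.6256 = 0.1178; after-tax cost = 3.9% × (1 − 31%) = 2.6910%.
Senior notes: weight = 17.4/69.6256 = 0.2499; after-tax cost = 2.9% × (1 − 31%) = 2.0010%.
WACC = 0.5519 × 10.4940% + 0.0804 × 4.7844% + 0.1178 × 2.6910% + 0.2499 × 2.0010% = 6.9933%.

6.99%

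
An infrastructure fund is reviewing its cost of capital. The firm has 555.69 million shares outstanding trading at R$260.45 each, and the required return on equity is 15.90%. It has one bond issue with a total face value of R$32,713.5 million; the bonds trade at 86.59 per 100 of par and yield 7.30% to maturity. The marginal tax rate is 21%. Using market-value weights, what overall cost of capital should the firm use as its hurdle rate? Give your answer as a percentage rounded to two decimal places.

14.24%

Market value of equity E = 260.45 × 555.69m = 144729.4605m. Market value of debt D = 32713.5m × 86.59/100 = 28326.61965m.
Total capital V = 144729.4605 + 28326.61965 = 173056.08015.
Equity: weight = 144729.4605/173056.08015 = 0.8363; cost = 15.9%.
Bonds outstanding: weight = 28326.61965/173056.08015 = 0.1637; after-tax cost = 7.3% × (1 − 21%) = 5.7670%.
WACC = 0.8363 × 15.9000% + 0.1637 × 5.7670% = 14.2414%.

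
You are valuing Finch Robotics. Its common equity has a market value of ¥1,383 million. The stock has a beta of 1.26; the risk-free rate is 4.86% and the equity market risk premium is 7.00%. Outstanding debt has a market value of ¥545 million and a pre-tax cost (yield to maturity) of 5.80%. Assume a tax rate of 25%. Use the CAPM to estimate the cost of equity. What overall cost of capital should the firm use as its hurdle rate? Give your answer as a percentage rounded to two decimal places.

11.04%

Cost of equity via CAPM: Re = 4.86% + 1.26 × 7.0% = 13.6800%.
Total capital V = 1383 + 545 = 1928.
Equity: weight = 1383/1928 = 0.7173; cost = 13.68%.
Debt: weight = 545/1928 = 0.2827; after-tax cost = 5.8% × (1 − 25%) = 4.3500%.
WACC = 0.7173 × 13.6800% + 0.2827 × 4.3500% = 11.0426%.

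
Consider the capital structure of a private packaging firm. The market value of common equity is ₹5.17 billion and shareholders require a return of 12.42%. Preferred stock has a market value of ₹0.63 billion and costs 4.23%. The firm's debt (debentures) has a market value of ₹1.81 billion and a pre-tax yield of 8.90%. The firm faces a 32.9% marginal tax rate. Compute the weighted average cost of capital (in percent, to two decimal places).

10.21%

Total capital V = 5.17 + 0.63 + 1.81 = 7.61.
Equity: weight = 5.17/7.61 = 0.6794; cost = 12.42%.
Preferred: weight = 0.63/7.61 = 0.0828; cost = 4.23%.
Debentures: weight = 1.81/7.61 = 0.2378; after-tax cost = 8.9% × (1 − 32.9%) = 5.9719%.
WACC = 0.6794 × 12.4200% + 0.0828 × 4.2300% + 0.2378 × 5.9719% = 10.2083%.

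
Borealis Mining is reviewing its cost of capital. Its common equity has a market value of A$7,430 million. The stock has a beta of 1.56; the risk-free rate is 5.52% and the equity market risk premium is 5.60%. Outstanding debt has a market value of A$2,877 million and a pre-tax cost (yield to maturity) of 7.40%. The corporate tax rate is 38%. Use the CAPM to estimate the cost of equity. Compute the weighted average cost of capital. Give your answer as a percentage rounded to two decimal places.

Cost of equity via CAPM: Re = 5.52% + 1.56 × 5.6% = 14.2560%.
Total capital V = 7430 + 2877 = 10307.
Equity: weight = 7430/10307 = 0.7209; cost = 14.256%.
Debt: weight = 2877/10307 = 0.2791; after-tax cost = 7.4% × (1 − 38%) = 4.5880%.
WACC = 0.7209 × 14.2560% + 0.2791 × 4.5880% = 11.5574%.

11.56%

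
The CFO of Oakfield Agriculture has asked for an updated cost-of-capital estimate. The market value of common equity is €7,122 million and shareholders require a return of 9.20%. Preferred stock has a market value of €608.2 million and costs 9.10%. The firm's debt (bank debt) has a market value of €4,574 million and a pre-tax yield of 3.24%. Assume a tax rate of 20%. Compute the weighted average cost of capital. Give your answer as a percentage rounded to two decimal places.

Total capital V = 7122 + 608.2 + 4574 = 12304.2.
Equity: weight = 7122/12304.2 = 0.5788; cost = 9.2%.
Preferred: weight = 608.2/12304.2 = 0.0494; cost = 9.1%.
Bank debt: weight = 4574/12304.2 = 0.3717; after-tax cost = 3.24% × (1 − 20%) = 2.5920%.
WACC = 0.5788 × 9.2000% + 0.0494 × 9.1000% + 0.3717 × 2.5920% = 6.7386%.

6.74%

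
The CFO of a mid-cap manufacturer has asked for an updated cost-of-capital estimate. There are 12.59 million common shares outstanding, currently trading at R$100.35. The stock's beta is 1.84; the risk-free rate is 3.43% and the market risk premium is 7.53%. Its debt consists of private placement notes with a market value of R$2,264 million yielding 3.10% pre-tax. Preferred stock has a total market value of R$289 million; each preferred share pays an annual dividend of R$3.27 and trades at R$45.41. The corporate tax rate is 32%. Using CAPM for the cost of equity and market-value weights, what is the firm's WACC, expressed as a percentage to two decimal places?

7.52%

Cost of equity via CAPM: Re = 3.43% + 1.84 × 7.53% = 17.2852%.
Cost of preferred: Rp = 3.27 / 45.41 = 7.2011%.
Market value of equity E = 100.35 × 12.59m = 1263.4065m.
Total capital V = 1263.4065 + 289 + 2264 = 3816.4065.
Equity: weight = 1263.4065/3816.4065 = 0.3310; cost = 17.2852%.
Preferred: weight = 289/3816.4065 = 0.0757; cost = 7.2011%.
Private placement notes: weight = 2264/3816.4065 = 0.5932; after-tax cost = 3.1% × (1 − 32%) = 2.1080%.
WACC = 0.3310 × 17.2852% + 0.0757 × 7.2011% + 0.5932 × 2.1080% = 7.5180%.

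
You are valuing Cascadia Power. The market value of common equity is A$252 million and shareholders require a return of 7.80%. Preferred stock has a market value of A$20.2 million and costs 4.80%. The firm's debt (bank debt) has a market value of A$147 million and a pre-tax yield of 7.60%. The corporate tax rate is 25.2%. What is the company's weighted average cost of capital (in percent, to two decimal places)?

Total capital V = 252 + 20.2 + 147 = 419.2.
Equity: weight = 252/419.2 = 0.6011; cost = 7.8%.
Preferred: weight = 20.2/419.2 = 0.0482; cost = 4.8%.
Bank debt: weight = 147/419.2 = 0.3507; after-tax cost = 7.6% × (1 − 25.2%) = 5.6848%.
WACC = 0.6011 × 7.8000% + 0.0482 × 4.8000% + 0.3507 × 5.6848% = 6.9137%.

6.91%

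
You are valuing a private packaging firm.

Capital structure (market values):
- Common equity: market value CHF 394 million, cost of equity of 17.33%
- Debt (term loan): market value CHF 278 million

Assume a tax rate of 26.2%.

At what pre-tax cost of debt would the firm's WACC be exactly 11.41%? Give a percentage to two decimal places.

4.09%

Total capital V = 394 + 278 = 672.
Equity weight = 394/672 = 0.5863.
Term loan weight = 278/672 = 0.4137.
Equity contribution = 0.5863 × 17.33% = 10.1607%.
Remaining for debt = 11.41% − 10.1607% = 1.2493%.
Rd × (1 − 26.2%) × 0.4137 = 1.2493%  ⇒  Rd = 4.0918%.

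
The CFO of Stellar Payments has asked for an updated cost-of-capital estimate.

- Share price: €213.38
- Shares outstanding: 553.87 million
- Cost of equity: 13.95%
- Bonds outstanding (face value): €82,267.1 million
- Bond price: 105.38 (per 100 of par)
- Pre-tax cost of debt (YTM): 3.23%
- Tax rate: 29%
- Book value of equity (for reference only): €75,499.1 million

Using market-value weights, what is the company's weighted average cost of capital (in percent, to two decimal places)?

9.02%

Market value of equity E = 213.38 × 553.87m = 118184.7806m. Market value of debt D = 82267.1m × 105.38/100 = 86693.06998m.
Total capital V = 118184.7806 + 86693.06998 = 204877.85058.
Equity: weight = 118184.7806/204877.85058 = 0.5769; cost = 13.95%.
Bonds outstanding: weight = 86693.06998/204877.85058 = 0.4231; after-tax cost = 3.23% × (1 − 29%) = 2.2933%.
WACC = 0.5769 × 13.9500% + 0.4231 × 2.2933% = 9.0175%.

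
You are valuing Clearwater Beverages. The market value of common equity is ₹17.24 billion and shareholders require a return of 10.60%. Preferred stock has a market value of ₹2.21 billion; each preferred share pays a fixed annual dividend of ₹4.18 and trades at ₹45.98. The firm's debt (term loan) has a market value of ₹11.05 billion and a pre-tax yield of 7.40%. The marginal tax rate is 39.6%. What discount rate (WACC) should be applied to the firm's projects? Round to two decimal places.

8.27%

Cost of preferred: Rp = 4.18 / 45.98 = 9.0909%.
Total capital V = 17.24 + 2.21 + 11.05 = 30.5.
Equity: weight = 17.24/30.5 = 0.5652; cost = 10.6%.
Preferred: weight = 2.21/30.5 = 0.0725; cost = 9.0909%.
Term loan: weight = 11.05/30.5 = 0.3623; after-tax cost = 7.4% × (1 − 39.6%) = 4.4696%.
WACC = 0.5652 × 10.6000% + 0.0725 × 9.0909% + 0.3623 × 4.4696% = 8.2696%.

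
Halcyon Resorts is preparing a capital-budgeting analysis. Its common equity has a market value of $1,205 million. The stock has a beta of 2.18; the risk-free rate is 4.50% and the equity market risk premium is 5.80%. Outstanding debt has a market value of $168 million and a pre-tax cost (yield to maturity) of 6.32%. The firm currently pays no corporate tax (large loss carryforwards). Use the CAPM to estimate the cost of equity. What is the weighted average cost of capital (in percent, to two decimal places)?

15.82%

Cost of equity via CAPM: Re = 4.5% + 2.18 × 5.8% = 17.1440%.
Total capital V = 1205 + 168 = 1373.
Equity: weight = 1205/1373 = 0.8776; cost = 17.144%.
Debt: weight = 168/1373 = 0.1224; after-tax cost = 6.32% × (1 − 0%) = 6.3200%.
WACC = 0.8776 × 17.1440% + 0.1224 × 6.3200% = 15.8196%.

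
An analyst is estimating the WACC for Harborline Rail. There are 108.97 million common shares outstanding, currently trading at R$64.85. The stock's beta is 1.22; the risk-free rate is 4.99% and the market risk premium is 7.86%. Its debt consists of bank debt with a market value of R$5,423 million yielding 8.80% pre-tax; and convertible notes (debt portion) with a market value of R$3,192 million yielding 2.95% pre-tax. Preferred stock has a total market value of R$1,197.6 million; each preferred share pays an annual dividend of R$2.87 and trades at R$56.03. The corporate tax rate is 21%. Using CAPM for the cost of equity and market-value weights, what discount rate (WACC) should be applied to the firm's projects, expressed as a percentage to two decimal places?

9.14%

Cost of equity via CAPM: Re = 4.99% + 1.22 × 7.86% = 14.5792%.
Cost of preferred: Rp = 2.87 / 56.03 = 5.1223%.
Market value of equity E = 64.85 × 108.97m = 7066.7045m.
Total capital V = 7066.7045 + 1197.6 + 5423 + 3192 = 16879.3045.
Equity: weight = 7066.7045/16879.3045 = 0.4187; cost = 14.5792%.
Preferred: weight = 1197.6/16879.3045 = 0.0710; cost = 5.1223%.
Bank debt: weight = 5423/16879.3045 = 0.3213; after-tax cost = 8.8% × (1 − 21%) = 6.9520%.
Convertible notes (debt portion): weight = 3192/16879.3045 = 0.1891; after-tax cost = 2.95% × (1 − 21%) = 2.3305%.
WACC = 0.4187 × 14.5792% + 0.0710 × 5.1223% + 0.3213 × 6.9520% + 0.1891 × 2.3305% = 9.1414%.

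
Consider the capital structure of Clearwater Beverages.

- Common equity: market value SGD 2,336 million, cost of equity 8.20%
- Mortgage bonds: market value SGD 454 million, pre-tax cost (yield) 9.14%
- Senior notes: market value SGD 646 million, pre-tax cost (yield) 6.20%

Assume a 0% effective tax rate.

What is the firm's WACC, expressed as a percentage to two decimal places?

Total capital V = 2336 + 454 + 646 = 3436.
Equity: weight = 2336/3436 = 0.6799; cost = 8.2%.
Mortgage bonds: weight = 454/3436 = 0.1321; after-tax cost = 9.14% × (1 − 0%) = 9.1400%.
Senior notes: weight = 646/3436 = 0.1880; after-tax cost = 6.2% × (1 − 0%) = 6.2000%.
WACC = 0.6799 × 8.2000% + 0.1321 × 9.1400% + 0.1880 × 6.2000% = 7.9482%.

7.95%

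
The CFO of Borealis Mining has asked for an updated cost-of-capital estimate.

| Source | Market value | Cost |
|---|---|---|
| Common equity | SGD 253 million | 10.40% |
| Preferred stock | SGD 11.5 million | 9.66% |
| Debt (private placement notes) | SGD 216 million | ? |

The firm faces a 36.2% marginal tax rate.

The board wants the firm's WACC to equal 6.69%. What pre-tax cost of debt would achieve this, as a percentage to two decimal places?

Total capital V = 253 + 11.5 + 216 = 480.5.
Equity weight = 253/480.5 = 0.5265.
Preferred weight = 11.5/480.5 = 0.0239.
Private placement notes weight = 216/480.5 = 0.4495.
Equity contribution = 0.5265 × 10.4% = 5.4760%.
Preferred contribution = 0.0239 × 9.66% = 0.2312%.
Remaining for debt = 6.69% − 5.7072% = 0.9828%.
Rd × (1 − 36.2%) × 0.4495 = 0.9828%  ⇒  Rd = 3.4269%.

3.43%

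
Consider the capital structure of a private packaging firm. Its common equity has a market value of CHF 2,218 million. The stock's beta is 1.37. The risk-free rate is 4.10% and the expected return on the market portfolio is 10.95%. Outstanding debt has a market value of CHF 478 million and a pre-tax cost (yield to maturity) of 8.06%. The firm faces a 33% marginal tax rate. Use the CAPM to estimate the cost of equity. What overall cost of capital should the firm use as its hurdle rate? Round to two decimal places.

Market risk premium = 10.95% − 4.1% = 6.85%.
Cost of equity via CAPM: Re = 4.1% + 1.37 × 6.85% = 13.4845%.
Total capital V = 2218 + 478 = 2696.
Equity: weight = 2218/2696 = 0.8227; cost = 13.4845%.
Debt: weight = 478/2696 = 0.1773; after-tax cost = 8.06% × (1 − 33%) = 5.4002%.
WACC = 0.8227 × 13.4845% + 0.1773 × 5.4002% = 12.0512%.

12.05%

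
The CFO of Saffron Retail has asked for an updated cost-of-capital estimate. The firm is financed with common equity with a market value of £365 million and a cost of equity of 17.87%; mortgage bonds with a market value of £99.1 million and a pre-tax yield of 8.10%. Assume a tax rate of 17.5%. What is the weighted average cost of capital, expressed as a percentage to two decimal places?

15.48%

Total capital V = 365 + 99.1 = 464.1.
Equity: weight = 365/464.1 = 0.7865; cost = 17.87%.
Mortgage bonds: weight = 99.1/464.1 = 0.2135; after-tax cost = 8.1% × (1 − 17.5%) = 6.6825%.
WACC = 0.7865 × 17.8700% + 0.2135 × 6.6825% = 15.4811%.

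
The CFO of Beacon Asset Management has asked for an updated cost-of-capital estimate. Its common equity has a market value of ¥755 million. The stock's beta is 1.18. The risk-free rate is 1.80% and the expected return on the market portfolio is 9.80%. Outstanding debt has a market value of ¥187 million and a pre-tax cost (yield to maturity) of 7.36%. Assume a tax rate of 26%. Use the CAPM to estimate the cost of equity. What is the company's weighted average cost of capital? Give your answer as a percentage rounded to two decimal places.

10.09%

Market risk premium = 9.8% − 1.8% = 8.0%.
Cost of equity via CAPM: Re = 1.8% + 1.18 × 8.0% = 11.2400%.
Total capital V = 755 + 187 = 942.
Equity: weight = 755/942 = 0.8015; cost = 11.24%.
Debt: weight = 187/942 = 0.1985; after-tax cost = 7.36% × (1 − 26%) = 5.4464%.
WACC = 0.8015 × 11.2400% + 0.1985 × 5.4464% = 10.0899%.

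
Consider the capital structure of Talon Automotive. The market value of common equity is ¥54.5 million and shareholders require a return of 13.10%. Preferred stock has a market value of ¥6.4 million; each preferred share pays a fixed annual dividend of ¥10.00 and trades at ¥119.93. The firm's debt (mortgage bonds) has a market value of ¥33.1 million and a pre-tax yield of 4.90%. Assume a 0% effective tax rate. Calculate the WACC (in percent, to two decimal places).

9.89%

Cost of preferred: Rp = 10.0 / 119.93 = 8.3382%.
Total capital V = 54.5 + 6.4 + 33.1 = 94.
Equity: weight = 54.5/94 = 0.5798; cost = 13.1%.
Preferred: weight = 6.4/94 = 0.0681; cost = 8.3382%.
Mortgage bonds: weight = 33.1/94 = 0.3521; after-tax cost = 4.9% × (1 − 0%) = 4.9000%.
WACC = 0.5798 × 13.1000% + 0.0681 × 8.3382% + 0.3521 × 4.9000% = 9.8883%.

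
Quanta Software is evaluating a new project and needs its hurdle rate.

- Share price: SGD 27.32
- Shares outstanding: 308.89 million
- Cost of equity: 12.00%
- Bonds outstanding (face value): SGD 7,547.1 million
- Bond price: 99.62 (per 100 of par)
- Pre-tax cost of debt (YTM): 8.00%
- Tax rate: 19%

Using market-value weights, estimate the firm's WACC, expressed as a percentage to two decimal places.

9.40%

Market value of equity E = 27.32 × 308.89m = 8438.8748m. Market value of debt D = 7547.1m × 99.62/100 = 7518.42102m.
Total capital V = 8438.8748 + 7518.42102 = 15957.29582.
Equity: weight = 8438.8748/15957.29582 = 0.5288; cost = 12%.
Bonds outstanding: weight = 7518.42102/15957.29582 = 0.4712; after-tax cost = 8% × (1 − 19%) = 6.4800%.
WACC = 0.5288 × 12.0000% + 0.4712 × 6.4800% = 9.3992%.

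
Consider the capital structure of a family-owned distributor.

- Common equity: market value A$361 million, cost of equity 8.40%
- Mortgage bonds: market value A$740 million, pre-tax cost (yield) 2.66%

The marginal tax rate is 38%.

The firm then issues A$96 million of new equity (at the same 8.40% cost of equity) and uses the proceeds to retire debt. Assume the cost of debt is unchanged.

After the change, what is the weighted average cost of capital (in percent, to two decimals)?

4.45%

After the change:
Total capital V = 457 + 644 = 1101.
Equity: weight = 457/1101 = 0.4151; cost = 8.4%.
Mortgage bonds: weight = 644/1101 = 0.5849; after-tax cost = 2.66% × (1 − 38%) = 1.6492%.
WACC = 0.4151 × 8.4000% + 0.5849 × 1.6492% = 4.4513%.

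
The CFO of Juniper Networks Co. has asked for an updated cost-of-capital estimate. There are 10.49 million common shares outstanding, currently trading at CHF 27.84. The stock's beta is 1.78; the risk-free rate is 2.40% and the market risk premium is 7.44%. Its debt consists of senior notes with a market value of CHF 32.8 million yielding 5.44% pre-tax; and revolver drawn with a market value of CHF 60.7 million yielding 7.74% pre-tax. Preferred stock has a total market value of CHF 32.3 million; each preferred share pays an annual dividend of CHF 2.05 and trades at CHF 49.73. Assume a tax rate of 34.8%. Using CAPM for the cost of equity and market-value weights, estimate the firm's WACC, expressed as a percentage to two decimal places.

12.26%

Cost of equity via CAPM: Re = 2.4% + 1.78 × 7.44% = 15.6432%.
Cost of preferred: Rp = 2.05 / 49.73 = 4.1223%.
Market value of equity E = 27.84 × 10.49m = 292.0416m.
Total capital V = 292.0416 + 32.3 + 32.8 + 60.7 = 417.8416.
Equity: weight = 292.0416/417.8416 = 0.6989; cost = 15.6432%.
Preferred: weight = 32.3/417.8416 = 0.0773; cost = 4.1223%.
Senior notes: weight = 32.8/417.8416 = 0.0785; after-tax cost = 5.44% × (1 − 34.8%) = 3.5469%.
Revolver drawn: weight = 60.7/417.8416 = 0.1453; after-tax cost = 7.74% × (1 − 34.8%) = 5.0465%.
WACC = 0.6989 × 15.6432% + 0.0773 × 4.1223% + 0.0785 × 3.5469% + 0.1453 × 5.0465% = 12.2637%.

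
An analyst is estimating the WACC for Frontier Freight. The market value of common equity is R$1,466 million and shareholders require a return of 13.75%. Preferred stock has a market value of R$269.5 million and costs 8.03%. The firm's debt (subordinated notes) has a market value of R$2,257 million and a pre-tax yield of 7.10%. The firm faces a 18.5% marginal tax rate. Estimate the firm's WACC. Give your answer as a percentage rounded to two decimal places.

Total capital V = 1466 + 269.5 + 2257 = 3992.5.
Equity: weight = 1466/3992.5 = 0.3672; cost = 13.75%.
Preferred: weight = 269.5/3992.5 = 0.0675; cost = 8.03%.
Subordinated notes: weight = 2257/3992.5 = 0.5653; after-tax cost = 7.1% × (1 − 18.5%) = 5.7865%.
WACC = 0.3672 × 13.7500% + 0.0675 × 8.0300% + 0.5653 × 5.7865% = 8.8620%.

8.86%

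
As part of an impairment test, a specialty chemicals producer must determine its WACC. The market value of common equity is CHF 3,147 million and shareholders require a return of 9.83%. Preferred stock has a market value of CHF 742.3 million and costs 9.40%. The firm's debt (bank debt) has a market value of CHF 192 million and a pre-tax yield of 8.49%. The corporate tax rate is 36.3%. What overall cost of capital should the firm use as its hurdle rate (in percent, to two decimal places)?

9.54%

Total capital V = 3147 + 742.3 + 192 = 4081.3.
Equity: weight = 3147/4081.3 = 0.7711; cost = 9.83%.
Preferred: weight = 742.3/4081.3 = 0.1819; cost = 9.4%.
Bank debt: weight = 192/4081.3 = 0.0470; after-tax cost = 8.49% × (1 − 36.3%) = 5.4081%.
WACC = 0.7711 × 9.8300% + 0.1819 × 9.4000% + 0.0470 × 5.4081% = 9.5438%.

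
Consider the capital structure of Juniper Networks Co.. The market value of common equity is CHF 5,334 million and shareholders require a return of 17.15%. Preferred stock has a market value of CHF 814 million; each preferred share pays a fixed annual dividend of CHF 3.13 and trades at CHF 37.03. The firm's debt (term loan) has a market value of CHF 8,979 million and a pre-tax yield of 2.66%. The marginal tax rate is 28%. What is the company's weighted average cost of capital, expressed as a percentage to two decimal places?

7.64%

Cost of preferred: Rp = 3.13 / 37.03 = 8.4526%.
Total capital V = 5334 + 814 + 8979 = 15127.
Equity: weight = 5334/15127 = 0.3526; cost = 17.15%.
Preferred: weight = 814/15127 = 0.0538; cost = 8.4526%.
Term loan: weight = 8979/15127 = 0.5936; after-tax cost = 2.66% × (1 − 28%) = 1.9152%.
WACC = 0.3526 × 17.1500% + 0.0538 × 8.4526% + 0.5936 × 1.9152% = 7.6390%.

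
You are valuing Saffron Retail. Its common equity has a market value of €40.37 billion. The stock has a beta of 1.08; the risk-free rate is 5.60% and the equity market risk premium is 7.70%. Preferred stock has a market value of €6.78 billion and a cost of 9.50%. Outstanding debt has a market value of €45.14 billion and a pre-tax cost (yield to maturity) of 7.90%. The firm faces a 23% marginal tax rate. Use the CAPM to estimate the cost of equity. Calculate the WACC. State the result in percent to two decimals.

Cost of equity via CAPM: Re = 5.6% + 1.08 × 7.7% = 13.9160%.
Total capital V = 40.37 + 6.78 + 45.14 = 92.29.
Equity: weight = 40.37/92.29 = 0.4374; cost = 13.916%.
Preferred: weight = 6.78/92.29 = 0.0735; cost = 9.5%.
Debt: weight = 45.14/92.29 = 0.4891; after-tax cost = 7.9% × (1 − 23%) = 6.0830%.
WACC = 0.4374 × 13.9160% + 0.0735 × 9.5000% + 0.4891 × 6.0830% = 9.7604%.

9.76%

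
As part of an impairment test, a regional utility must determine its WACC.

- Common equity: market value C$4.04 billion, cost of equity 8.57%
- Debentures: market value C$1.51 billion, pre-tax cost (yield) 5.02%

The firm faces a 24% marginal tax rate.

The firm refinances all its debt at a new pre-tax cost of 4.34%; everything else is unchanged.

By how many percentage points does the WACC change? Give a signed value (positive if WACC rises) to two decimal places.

Current WACC:
Total capital V = 4.04 + 1.51 = 5.55.
Equity: weight = 4.04/5.55 = 0.7279; cost = 8.57%.
Debentures: weight = 1.51/5.55 = 0.2721; after-tax cost = 5.02% × (1 − 24%) = 3.8152%.
WACC = 0.7279 × 8.5700% + 0.2721 × 3.8152% = 7.2764%.
After the change:
Total capital V = 4.04 + 1.51 = 5.55.
Equity: weight = 4.04/5.55 = 0.7279; cost = 8.57%.
Debentures: weight = 1.51/5.55 = 0.2721; after-tax cost = 4.34% × (1 − 24%) = 3.2984%.
WACC = 0.7279 × 8.5700% + 0.2721 × 3.2984% = 7.1357%.
Change in WACC = 7.1357% − 7.2764% = -0.1406 pp.

-0.14 pp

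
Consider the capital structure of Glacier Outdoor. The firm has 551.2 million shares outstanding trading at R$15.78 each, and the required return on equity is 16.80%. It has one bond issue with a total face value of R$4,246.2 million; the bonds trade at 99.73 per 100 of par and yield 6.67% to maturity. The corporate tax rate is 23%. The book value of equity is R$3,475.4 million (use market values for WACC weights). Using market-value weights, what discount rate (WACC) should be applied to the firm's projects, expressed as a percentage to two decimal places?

Market value of equity E = 15.78 × 551.2m = 8697.936m. Market value of debt D = 4246.2m × 99.73/100 = 4234.73526m.
Total capital V = 8697.936 + 4234.73526 = 12932.67126.
Equity: weight = 8697.936/12932.67126 = 0.6726; cost = 16.8%.
Bonds outstanding: weight = 4234.73526/12932.67126 = 0.3274; after-tax cost = 6.67% × (1 − 23%) = 5.1359%.
WACC = 0.6726 × 16.8000% + 0.3274 × 5.1359% = 12.9807%.

12.98%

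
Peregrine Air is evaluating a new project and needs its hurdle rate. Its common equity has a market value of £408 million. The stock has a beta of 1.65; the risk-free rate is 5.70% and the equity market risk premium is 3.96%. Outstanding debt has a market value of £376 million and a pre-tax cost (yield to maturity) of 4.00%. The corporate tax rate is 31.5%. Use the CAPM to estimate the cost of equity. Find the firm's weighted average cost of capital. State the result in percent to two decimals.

Cost of equity via CAPM: Re = 5.7% + 1.65 × 3.96% = 12.2340%.
Total capital V = 408 + 376 = 784.
Equity: weight = 408/784 = 0.5204; cost = 12.234%.
Debt: weight = 376/784 = 0.4796; after-tax cost = 4% × (1 − 31.5%) = 2.7400%.
WACC = 0.5204 × 12.2340% + 0.4796 × 2.7400% = 7.6808%.

7.68%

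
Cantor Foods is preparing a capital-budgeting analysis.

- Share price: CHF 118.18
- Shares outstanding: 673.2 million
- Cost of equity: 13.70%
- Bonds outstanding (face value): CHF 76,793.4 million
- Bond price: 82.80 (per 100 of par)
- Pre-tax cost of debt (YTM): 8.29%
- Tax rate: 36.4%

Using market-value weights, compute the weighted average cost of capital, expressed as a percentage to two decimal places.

9.96%

Market value of equity E = 118.18 × 673.2m = 79558.776m. Market value of debt D = 76793.4m × 82.8/100 = 63584.9352m.
Total capital V = 79558.776 + 63584.9352 = 143143.7112.
Equity: weight = 79558.776/143143.7112 = 0.5558; cost = 13.7%.
Bonds outstanding: weight = 63584.9352/143143.7112 = 0.4442; after-tax cost = 8.29% × (1 − 36.4%) = 5.2724%.
WACC = 0.5558 × 13.7000% + 0.4442 × 5.2724% = 9.9564%.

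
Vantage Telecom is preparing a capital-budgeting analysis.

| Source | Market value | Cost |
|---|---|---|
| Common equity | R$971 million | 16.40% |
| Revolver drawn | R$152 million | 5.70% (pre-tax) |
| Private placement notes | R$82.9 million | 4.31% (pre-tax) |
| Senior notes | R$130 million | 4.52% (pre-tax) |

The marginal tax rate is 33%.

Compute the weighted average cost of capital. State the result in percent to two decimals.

12.83%

Total capital V = 971 + 152 + 82.9 + 130 = 1335.9.
Equity: weight = 971/1335.9 = 0.7269; cost = 16.4%.
Revolver drawn: weight = 152/1335.9 = 0.1138; after-tax cost = 5.7% × (1 − 33%) = 3.8190%.
Private placement notes: weight = 82.9/1335.9 = 0.0621; after-tax cost = 4.31% × (1 − 33%) = 2.8877%.
Senior notes: weight = 130/1335.9 = 0.0973; after-tax cost = 4.52% × (1 − 33%) = 3.0284%.
WACC = 0.7269 × 16.4000% + 0.1138 × 3.8190% + 0.0621 × 2.8877% + 0.0973 × 3.0284% = 12.8288%.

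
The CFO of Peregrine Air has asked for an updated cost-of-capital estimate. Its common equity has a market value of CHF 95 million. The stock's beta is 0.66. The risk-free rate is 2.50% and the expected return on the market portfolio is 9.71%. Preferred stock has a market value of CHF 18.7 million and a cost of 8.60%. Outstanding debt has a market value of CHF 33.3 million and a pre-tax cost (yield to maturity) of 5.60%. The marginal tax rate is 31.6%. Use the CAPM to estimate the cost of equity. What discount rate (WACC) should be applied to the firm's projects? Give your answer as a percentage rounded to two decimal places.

6.65%

Market risk premium = 9.71% − 2.5% = 7.21%.
Cost of equity via CAPM: Re = 2.5% + 0.66 × 7.21% = 7.2586%.
Total capital V = 95 + 18.7 + 33.3 = 147.
Equity: weight = 95/147 = 0.6463; cost = 7.2586%.
Preferred: weight = 18.7/147 = 0.1272; cost = 8.6%.
Debt: weight = 33.3/147 = 0.2265; after-tax cost = 5.6% × (1 − 31.6%) = 3.8304%.
WACC = 0.6463 × 7.2586% + 0.1272 × 8.6000% + 0.2265 × 3.8304% = 6.6526%.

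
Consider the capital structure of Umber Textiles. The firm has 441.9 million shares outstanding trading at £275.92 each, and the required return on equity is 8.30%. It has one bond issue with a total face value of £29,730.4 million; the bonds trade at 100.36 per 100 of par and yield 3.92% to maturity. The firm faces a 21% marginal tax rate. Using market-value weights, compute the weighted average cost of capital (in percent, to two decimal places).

7.28%

Market value of equity E = 275.92 × 441.9m = 121929.048m. Market value of debt D = 29730.4m × 100.36/100 = 29837.42944m.
Total capital V = 121929.048 + 29837.42944 = 151766.47744.
Equity: weight = 121929.048/151766.47744 = 0.8034; cost = 8.3%.
Bonds outstanding: weight = 29837.42944/151766.47744 = 0.1966; after-tax cost = 3.92% × (1 − 21%) = 3.0968%.
WACC = 0.8034 × 8.3000% + 0.1966 × 3.0968% = 7.2770%.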